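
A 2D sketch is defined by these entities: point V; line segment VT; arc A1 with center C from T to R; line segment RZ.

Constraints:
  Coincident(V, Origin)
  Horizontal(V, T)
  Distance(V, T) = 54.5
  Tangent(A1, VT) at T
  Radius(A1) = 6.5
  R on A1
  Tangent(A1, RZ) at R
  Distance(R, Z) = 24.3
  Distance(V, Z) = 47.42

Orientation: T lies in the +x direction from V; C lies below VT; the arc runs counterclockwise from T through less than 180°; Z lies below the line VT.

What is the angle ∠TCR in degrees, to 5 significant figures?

67.791°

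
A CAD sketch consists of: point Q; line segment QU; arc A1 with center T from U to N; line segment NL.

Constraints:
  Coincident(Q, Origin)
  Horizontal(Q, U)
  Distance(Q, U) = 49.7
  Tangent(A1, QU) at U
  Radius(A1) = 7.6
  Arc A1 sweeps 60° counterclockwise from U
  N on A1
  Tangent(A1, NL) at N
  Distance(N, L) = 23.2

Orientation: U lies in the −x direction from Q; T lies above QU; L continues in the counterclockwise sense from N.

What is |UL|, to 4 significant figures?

30.02

Q is at the origin; QU is horizontal with |QU| = 49.7 and U on the −x side, so U = (-49.70, 0.000). A1 meets QU tangentially, so TU is at right angles to QU, so T = U + (0, 7.6) = (-49.70, 7.600). On A1, U sits at bearing -90° from T; a 60° counterclockwise sweep puts N at bearing -30°, so N = T + 7.6·(cos -30°, sin -30°) = (-43.12, 3.800). Since A1 is tangent to NL there, TN ⟂ NL, so NL runs along (−sin -30°, cos -30°); with |NL| = 23.2, L = (-31.52, 23.89). Then |UL| = |L − U| = 30.02.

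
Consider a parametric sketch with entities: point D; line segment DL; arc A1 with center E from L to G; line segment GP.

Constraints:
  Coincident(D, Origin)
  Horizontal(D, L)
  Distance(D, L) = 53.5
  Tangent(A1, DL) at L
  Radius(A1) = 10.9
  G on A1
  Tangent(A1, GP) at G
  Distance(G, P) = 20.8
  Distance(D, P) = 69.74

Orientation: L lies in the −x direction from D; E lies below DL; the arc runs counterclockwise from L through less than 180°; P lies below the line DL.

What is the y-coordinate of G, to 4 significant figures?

-12.40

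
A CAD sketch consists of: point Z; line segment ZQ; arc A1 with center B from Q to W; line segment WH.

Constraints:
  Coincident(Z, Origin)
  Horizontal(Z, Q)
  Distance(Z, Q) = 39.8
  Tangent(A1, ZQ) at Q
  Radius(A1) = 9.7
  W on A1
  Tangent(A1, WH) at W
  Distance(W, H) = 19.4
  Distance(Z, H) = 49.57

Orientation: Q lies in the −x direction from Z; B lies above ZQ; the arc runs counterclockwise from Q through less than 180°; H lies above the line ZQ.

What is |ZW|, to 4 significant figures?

33.67

Checks: Z.y = 0.00, Q.y = 0.00 ✓; |BW| = 9.700 ✓; ∠(BW, WH) = 90.00° ✓; |WH| = 19.40 ✓; |ZH| = 49.57 ✓.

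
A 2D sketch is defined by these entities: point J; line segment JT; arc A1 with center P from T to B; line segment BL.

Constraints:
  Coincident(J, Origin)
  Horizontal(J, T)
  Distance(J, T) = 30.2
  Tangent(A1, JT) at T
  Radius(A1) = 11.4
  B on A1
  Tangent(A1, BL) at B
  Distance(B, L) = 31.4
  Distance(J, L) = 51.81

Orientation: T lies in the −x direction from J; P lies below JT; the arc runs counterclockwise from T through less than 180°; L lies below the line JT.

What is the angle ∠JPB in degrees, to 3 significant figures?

174°

J is at the origin; JT is horizontal with |JT| = 30.2 and T on the −x side, so T = (-30.2, 0.00). Since A1 is tangent to JT there, PT ⟂ JT, so P = T + (0, -11.4) = (-30.2, -11.4). Since PB ⟂ BL (tangency), |PL| = √(11.4² + 31.4²) = 33.4 regardless of where B sits on A1. So L lies on both circle(J, 51.81) and circle(P, 33.4); the below-JT intersection is L = (-26.4, -44.6). B is the foot of the tangent from L: B = (-40.4, -16.5).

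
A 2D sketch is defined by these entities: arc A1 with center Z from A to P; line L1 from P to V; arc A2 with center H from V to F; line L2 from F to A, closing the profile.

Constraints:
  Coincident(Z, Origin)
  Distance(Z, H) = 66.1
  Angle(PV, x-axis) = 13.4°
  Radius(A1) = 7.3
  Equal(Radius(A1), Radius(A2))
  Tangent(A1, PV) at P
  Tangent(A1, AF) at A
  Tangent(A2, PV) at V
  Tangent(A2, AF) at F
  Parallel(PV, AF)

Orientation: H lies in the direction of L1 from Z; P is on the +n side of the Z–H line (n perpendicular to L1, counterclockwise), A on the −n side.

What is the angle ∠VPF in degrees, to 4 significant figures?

12.46°

The slot axis is L1's direction at 13.4°, so u = (cos 13.4°, sin 13.4°) = (0.9728, 0.2317) and n = (−sin 13.4°, cos 13.4°) = (-0.2317, 0.9728). Z is at the origin and H lies 66.1 along u from Z, so H = 66.1·u = (64.30, 15.32). Tangency of A1 to both parallel lines with radius 7.3 puts P and A at Z ± 7.3·n: P = (-1.692, 7.101), A = (1.692, -7.101). Equal radii place V and F the same way about H: V = H + 7.3·n = (62.61, 22.42), F = H − 7.3·n = (65.99, 8.217). Then cos ∠VPF = PV·PF / (|PV||PF|), giving 12.46°.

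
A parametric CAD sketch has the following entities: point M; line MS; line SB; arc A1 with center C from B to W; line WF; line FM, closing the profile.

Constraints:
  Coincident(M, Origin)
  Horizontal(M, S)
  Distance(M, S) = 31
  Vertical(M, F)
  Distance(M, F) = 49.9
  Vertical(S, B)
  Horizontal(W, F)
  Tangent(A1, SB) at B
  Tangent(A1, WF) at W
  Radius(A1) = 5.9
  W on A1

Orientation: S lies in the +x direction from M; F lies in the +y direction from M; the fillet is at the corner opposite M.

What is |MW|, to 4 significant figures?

55.86

The virtual corner opposite M is at (31.00, 49.90). Since A1 is tangent to SB there, CB ⟂ SB and since A1 is tangent to WF there, CW ⟂ WF, with radius 5.9, so the center C sits 5.9 in from both sides at C = (25.10, 44.00). That places the tangent points at B = (31.00, 44.00) on SB and W = (25.10, 49.90) on WF. Then |MW| = |W − M| = 55.86.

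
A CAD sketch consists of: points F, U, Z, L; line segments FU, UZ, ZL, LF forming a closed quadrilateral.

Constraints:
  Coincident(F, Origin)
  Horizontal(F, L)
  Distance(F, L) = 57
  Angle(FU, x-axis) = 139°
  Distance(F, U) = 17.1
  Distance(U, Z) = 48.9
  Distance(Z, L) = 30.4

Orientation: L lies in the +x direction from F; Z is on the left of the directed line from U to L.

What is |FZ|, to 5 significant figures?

40.818

F is at the origin; FL is horizontal with |FL| = 57.0 and L in +x, so L = (57.0, 0). FU runs at 139.0° with |FU| = 17.1, so U = (-12.906, 11.219). Z is determined by |UZ| = 48.9 and |ZL| = 30.4 together: it lies at the intersection of circle(U, 48.9) and circle(L, 30.4). With |UL| = 70.800, the foot of the radical line on UL is 45.761 from U and the perpendicular offset is √(48.9² − 45.761²) = 17.239. Taking the left-of-UL solution: Z = (35.008, 20.989).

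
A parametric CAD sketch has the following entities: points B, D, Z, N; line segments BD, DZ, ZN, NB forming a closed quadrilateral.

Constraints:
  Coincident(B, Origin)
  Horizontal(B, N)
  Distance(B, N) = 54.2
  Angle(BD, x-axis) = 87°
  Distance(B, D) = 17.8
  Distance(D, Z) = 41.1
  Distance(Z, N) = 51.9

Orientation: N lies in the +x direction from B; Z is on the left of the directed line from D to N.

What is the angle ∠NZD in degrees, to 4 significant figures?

73.25°

B is at the origin; BN is horizontal with |BN| = 54.2 and N in +x, so N = (54.2, 0). BD runs at 87.0° with |BD| = 17.8, so D = (0.9316, 17.78). Z is determined by |DZ| = 41.1 and |ZN| = 51.9 together: it lies at the intersection of circle(D, 41.1) and circle(N, 51.9). With |DN| = 56.16, the foot of the radical line on DN is 19.14 from D and the perpendicular offset is √(41.1² − 19.14²) = 36.37. Taking the left-of-DN solution: Z = (30.60, 46.22).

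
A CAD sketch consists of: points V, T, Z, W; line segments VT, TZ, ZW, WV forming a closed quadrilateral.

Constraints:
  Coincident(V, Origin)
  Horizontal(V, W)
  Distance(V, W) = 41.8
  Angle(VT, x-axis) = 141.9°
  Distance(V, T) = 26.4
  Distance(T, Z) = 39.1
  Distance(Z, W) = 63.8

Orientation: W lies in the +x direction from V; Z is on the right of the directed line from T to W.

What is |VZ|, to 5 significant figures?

28.862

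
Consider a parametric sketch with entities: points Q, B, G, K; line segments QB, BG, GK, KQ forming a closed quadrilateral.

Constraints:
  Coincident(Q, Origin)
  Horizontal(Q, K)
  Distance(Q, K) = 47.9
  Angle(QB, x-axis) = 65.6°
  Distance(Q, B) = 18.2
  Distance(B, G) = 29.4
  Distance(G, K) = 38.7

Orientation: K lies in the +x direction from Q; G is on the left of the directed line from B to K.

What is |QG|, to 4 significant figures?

46.30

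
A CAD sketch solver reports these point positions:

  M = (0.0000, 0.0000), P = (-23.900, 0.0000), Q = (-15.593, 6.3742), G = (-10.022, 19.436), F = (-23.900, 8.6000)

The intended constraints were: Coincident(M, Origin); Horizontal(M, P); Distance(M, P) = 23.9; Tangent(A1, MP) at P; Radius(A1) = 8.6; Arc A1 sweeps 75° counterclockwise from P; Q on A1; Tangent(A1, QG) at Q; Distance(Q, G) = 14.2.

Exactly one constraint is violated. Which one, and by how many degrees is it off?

Tangent(A1, QG) at Q — off by 8.10°.

M = (0.00, 0.00) ✓; M.y = 0.00, P.y = 0.00 ✓; |MP| = 23.90 ✓; ∠(FP, PM) = 90.00° ✓; |FP| = 8.600 ✓; bearing(F→Q) − bearing(F→P) = 75.00° ✓; |FQ| = 8.600 ✓; ∠(FQ, QG) = 98.10° ✗; |QG| = 14.20 ✓.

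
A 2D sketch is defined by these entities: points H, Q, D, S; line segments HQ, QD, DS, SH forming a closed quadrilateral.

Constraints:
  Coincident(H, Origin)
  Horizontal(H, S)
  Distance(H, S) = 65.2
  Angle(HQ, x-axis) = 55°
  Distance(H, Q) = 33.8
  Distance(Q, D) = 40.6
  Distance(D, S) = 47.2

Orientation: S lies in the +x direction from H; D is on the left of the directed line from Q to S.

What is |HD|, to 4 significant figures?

72.23

H is at the origin; H and S share the same y with |HS| = 65.2 and S in +x, so S = (65.2, 0). HQ runs at 55.0° with |HQ| = 33.8, so Q = (19.39, 27.69). D is determined by |QD| = 40.6 and |DS| = 47.2 together: it lies at the intersection of circle(Q, 40.6) and circle(S, 47.2). With |QS| = 53.53, the foot of the radical line on QS is 21.35 from Q and the perpendicular offset is √(40.6² − 21.35²) = 34.53. Taking the left-of-QS solution: D = (55.52, 46.20).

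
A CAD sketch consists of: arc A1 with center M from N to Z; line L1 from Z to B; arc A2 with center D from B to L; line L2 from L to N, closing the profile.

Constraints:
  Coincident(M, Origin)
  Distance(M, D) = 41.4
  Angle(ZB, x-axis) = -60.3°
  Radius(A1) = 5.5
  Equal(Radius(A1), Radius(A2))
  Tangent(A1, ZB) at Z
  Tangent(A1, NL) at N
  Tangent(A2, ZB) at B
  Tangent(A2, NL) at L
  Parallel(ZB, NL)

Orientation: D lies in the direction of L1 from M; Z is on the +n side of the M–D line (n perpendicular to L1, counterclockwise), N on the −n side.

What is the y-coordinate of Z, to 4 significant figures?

2.725

The slot axis is L1's direction at -60.3°, so u = (cos -60.3°, sin -60.3°) = (0.4955, -0.8686) and n = (−sin -60.3°, cos -60.3°) = (0.8686, 0.4955). M is at the origin and D lies 41.4 along u from M, so D = 41.4·u = (20.51, -35.96). Tangency of A1 to both parallel lines with radius 5.5 puts Z and N at M ± 5.5·n: Z = (4.777, 2.725), N = (-4.777, -2.725). So Z.y = 2.725.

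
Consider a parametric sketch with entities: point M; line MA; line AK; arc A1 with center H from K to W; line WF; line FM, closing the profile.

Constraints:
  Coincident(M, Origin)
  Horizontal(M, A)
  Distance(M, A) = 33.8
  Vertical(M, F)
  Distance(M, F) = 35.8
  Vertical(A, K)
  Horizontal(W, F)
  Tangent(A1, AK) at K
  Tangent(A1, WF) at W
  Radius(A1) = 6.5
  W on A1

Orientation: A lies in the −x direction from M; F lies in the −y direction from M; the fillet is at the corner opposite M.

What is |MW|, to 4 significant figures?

45.02

M is at the origin; MA is horizontal with |MA| = 33.8 and A on the −x side, so A = (-33.80, 0.000). M and F share the same x with |MF| = 35.8 and F on the −y side, so F = (0.000, -35.80). The virtual corner opposite M is at (-33.80, -35.80). Since A1 is tangent to AK there, HK ⟂ AK and A1 meets WF tangentially, so HW is at right angles to WF, with radius 6.5, so the center H sits 6.5 in from both sides at H = (-27.30, -29.30). That places the tangent points at K = (-33.80, -29.30) on AK and W = (-27.30, -35.80) on WF. Then |MW| = |W − M| = 45.02.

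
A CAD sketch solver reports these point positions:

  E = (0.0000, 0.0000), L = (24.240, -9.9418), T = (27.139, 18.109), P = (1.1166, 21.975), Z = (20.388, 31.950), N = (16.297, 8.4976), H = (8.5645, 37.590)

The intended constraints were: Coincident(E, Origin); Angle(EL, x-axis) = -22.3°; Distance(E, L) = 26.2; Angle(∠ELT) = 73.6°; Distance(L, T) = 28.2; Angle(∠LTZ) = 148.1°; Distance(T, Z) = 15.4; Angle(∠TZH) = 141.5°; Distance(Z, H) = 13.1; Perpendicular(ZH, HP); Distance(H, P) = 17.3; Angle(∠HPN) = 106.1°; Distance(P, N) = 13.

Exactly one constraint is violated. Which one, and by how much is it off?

Distance(P, N) = 13 — off by 7.30.

E = (0.00, 0.00) ✓; EL at -22.30° ✓; |EL| = 26.20 ✓; ∠ELT = 73.60° ✓; |LT| = 28.20 ✓; ∠LTZ = 148.1° ✓; |TZ| = 15.40 ✓; ∠TZH = 141.5° ✓; |ZH| = 13.10 ✓; ∠(ZH, HP) = 90.00° ✓; |HP| = 17.30 ✓; ∠HPN = 106.1° ✓; |PN| = 20.30 ✗.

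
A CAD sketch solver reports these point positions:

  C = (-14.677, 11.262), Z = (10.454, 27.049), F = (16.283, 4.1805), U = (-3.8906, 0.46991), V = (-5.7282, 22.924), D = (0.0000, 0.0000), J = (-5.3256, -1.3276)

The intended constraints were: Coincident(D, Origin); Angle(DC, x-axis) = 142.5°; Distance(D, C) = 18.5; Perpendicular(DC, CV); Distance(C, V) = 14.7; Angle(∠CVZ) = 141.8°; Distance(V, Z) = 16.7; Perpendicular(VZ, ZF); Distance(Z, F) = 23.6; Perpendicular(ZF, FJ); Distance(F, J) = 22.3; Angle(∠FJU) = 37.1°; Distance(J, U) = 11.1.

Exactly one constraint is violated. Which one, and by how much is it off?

Distance(J, U) = 11.1 — off by 8.80.

D = (0.00, 0.00) ✓; DC at 142.5° ✓; |DC| = 18.50 ✓; ∠(DC, CV) = 90.00° ✓; |CV| = 14.70 ✓; ∠CVZ = 141.8° ✓; |VZ| = 16.70 ✓; ∠(VZ, ZF) = 90.00° ✓; |ZF| = 23.60 ✓; ∠(ZF, FJ) = 90.00° ✓; |FJ| = 22.30 ✓; ∠FJU = 37.10° ✓; |JU| = 2.300 ✗.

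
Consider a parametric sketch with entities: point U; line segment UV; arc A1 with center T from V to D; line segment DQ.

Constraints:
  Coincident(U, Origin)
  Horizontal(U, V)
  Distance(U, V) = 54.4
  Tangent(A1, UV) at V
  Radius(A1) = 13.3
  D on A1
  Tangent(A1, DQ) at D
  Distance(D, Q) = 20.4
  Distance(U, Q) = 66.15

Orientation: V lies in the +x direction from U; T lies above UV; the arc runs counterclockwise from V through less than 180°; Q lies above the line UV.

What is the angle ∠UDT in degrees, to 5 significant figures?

15.706°

Checks: |UV| = 54.40 ✓; |TD| = 13.30 ✓; ∠(TD, DQ) = 90.00° ✓; |DQ| = 20.40 ✓; |UQ| = 66.15 ✓.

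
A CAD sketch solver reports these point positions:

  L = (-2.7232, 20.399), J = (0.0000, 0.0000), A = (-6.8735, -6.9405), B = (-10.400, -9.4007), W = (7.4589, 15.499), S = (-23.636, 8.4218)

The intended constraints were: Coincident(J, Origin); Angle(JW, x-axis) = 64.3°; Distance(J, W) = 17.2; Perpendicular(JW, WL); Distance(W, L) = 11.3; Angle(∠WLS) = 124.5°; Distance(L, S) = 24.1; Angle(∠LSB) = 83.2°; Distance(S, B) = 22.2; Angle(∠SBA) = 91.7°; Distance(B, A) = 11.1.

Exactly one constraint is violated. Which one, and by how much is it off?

Distance(B, A) = 11.1 — off by 6.80.

J = (0.00, 0.00) ✓; JW at 64.30° ✓; |JW| = 17.20 ✓; ∠(JW, WL) = 90.00° ✓; |WL| = 11.30 ✓; ∠WLS = 124.5° ✓; |LS| = 24.10 ✓; ∠LSB = 83.20° ✓; |SB| = 22.20 ✓; ∠SBA = 91.70° ✓; |BA| = 4.300 ✗.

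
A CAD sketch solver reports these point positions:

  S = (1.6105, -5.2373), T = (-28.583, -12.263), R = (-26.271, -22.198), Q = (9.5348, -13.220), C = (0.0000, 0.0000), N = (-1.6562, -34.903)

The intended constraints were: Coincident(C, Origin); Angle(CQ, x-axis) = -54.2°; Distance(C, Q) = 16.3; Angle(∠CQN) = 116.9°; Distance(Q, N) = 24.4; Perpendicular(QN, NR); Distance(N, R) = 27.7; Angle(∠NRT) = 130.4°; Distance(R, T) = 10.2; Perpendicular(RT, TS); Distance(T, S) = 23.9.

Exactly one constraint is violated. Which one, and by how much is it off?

Distance(T, S) = 23.9 — off by 7.10.

C = (0.00, 0.00) ✓; CQ at -54.20° ✓; |CQ| = 16.30 ✓; ∠CQN = 116.9° ✓; |QN| = 24.40 ✓; ∠(QN, NR) = 90.00° ✓; |NR| = 27.70 ✓; ∠NRT = 130.4° ✓; |RT| = 10.20 ✓; ∠(RT, TS) = 90.00° ✓; |TS| = 31.00 ✗.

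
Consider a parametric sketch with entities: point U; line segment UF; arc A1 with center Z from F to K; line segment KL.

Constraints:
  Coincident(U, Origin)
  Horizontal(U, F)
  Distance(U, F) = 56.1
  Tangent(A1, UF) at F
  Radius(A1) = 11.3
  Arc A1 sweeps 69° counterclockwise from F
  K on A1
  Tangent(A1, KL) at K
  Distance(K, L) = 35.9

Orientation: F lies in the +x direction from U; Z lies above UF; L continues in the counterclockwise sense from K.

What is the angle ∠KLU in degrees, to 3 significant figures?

41.9°

On A1, F sits at bearing -90° from Z; a 69° counterclockwise sweep puts K at bearing -21°, so K = Z + 11.3·(cos -21°, sin -21°) = (66.6, 7.25). The tangent condition forces ZK to be normal to KL, so KL runs along (−sin -21°, cos -21°); with |KL| = 35.9, L = (79.5, 40.8). Then cos ∠KLU = LK·LU / (|LK||LU|), giving 41.9°.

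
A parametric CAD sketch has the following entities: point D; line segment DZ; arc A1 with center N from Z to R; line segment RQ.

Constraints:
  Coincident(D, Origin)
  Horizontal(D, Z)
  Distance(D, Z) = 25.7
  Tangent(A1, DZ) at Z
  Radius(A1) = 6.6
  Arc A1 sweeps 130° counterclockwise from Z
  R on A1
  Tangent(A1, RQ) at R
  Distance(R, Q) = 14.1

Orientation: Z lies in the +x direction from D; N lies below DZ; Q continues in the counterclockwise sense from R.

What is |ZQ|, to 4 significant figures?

22.01

On A1, Z sits at bearing 90° from N; a 130° counterclockwise sweep puts R at bearing 220°, so R = N + 6.6·(cos 220°, sin 220°) = (20.64, -10.84). Since A1 is tangent to RQ there, NR ⟂ RQ, so RQ runs along (−sin 220°, cos 220°); with |RQ| = 14.1, Q = (29.71, -21.64). Then |ZQ| = |Q − Z| = 22.01.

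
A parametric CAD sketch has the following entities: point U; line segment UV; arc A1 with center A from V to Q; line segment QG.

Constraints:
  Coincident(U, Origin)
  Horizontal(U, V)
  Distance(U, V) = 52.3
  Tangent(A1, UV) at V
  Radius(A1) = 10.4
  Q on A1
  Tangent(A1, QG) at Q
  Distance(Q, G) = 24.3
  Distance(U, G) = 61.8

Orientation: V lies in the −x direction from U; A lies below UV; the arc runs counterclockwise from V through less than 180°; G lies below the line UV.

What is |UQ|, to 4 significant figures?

63.32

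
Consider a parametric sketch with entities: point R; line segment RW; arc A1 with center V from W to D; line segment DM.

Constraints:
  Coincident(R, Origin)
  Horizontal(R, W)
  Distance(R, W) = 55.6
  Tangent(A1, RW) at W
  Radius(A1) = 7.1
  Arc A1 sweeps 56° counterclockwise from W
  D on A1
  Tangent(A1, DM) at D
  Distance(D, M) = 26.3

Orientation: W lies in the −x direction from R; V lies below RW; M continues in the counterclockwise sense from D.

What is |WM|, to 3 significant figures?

32.3

On A1, W sits at bearing 90° from V; a 56° counterclockwise sweep puts D at bearing 146°, so D = V + 7.1·(cos 146°, sin 146°) = (-61.5, -3.13). Tangency of A1 to DM means the radius VD is perpendicular to DM, so DM runs along (−sin 146°, cos 146°); with |DM| = 26.3, M = (-76.2, -24.9). Then |WM| = |M − W| = 32.3.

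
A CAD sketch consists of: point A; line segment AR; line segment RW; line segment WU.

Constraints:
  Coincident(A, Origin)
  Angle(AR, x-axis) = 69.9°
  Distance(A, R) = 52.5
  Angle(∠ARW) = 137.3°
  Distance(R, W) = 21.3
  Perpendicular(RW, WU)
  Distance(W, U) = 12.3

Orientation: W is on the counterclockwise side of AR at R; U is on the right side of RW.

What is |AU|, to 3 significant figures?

76.7

A is at the origin; AR runs at 69.9° with length 52.5, so R = 52.5·(cos 69.9°, sin 69.9°) = (18.0, 49.3). ∠ARW = 137.3°, so RW runs at 69.9° + (180° − 137.3°) = 113° from the x-axis; with |RW| = 21.3, W = R + 21.3·(cos 113°, sin 113°) = (9.86, 69.0). RW is perpendicular to WU; with |WU| = 12.3 on the right of RW, U = W + 12.3·(0.923, 0.384) = (21.2, 73.7). Then |AU| = |U − A| = 76.7.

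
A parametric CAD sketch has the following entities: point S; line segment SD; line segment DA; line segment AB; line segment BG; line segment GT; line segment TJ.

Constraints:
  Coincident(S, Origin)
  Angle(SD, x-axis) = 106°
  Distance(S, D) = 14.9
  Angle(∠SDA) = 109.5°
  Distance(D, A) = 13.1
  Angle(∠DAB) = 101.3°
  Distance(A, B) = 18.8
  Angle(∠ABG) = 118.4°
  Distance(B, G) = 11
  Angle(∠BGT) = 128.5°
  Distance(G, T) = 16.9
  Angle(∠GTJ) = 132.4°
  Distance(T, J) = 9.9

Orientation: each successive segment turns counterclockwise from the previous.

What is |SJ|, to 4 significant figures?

8.307

S is at the origin; SD runs at 106.0° with length 14.9, so D = (-4.107, 14.32). ∠SDA = 109.5° gives DA at 176.5° from the x-axis; with |DA| = 13.1, A = (-17.18, 15.12). ∠DAB = 101.3° gives AB at -104.8° from the x-axis; with |AB| = 18.8, B = (-21.98, -3.054). ∠ABG = 118.4° gives BG at -43.20° from the x-axis; with |BG| = 11.0, G = (-13.97, -10.58). ∠BGT = 128.5° gives GT at 8.300° from the x-axis; with |GT| = 16.9, T = (2.757, -8.144). ∠GTJ = 132.4° gives TJ at 55.90° from the x-axis; with |TJ| = 9.9, J = (8.307, 0.05365). Then |SJ| = |J − S| = 8.307.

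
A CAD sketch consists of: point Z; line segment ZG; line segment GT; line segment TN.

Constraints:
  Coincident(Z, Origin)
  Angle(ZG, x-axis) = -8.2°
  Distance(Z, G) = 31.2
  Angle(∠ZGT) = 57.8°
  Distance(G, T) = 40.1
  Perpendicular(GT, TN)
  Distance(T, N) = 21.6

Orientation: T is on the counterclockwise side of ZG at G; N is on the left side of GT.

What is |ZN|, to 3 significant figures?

24.0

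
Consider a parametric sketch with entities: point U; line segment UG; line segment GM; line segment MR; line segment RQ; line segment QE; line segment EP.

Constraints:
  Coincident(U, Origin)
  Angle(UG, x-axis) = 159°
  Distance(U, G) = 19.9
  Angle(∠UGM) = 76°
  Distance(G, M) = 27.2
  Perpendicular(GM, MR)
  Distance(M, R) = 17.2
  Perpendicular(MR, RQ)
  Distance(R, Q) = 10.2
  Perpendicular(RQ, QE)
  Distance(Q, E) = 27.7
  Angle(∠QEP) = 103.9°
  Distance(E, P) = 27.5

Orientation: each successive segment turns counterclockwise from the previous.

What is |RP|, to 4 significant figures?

38.07

U is at the origin; UG runs at 159.0° with length 19.9, so G = (-18.58, 7.132). ∠UGM = 76.0° gives GM at -97.00° from the x-axis; with |GM| = 27.2, M = (-21.89, -19.87). GM ⟂ MR, so MR runs at -7.000°; with |MR| = 17.2, R = (-4.821, -21.96). The perpendicularity gives RQ at right angles to MR, so RQ runs at 83.00°; with |RQ| = 10.2, Q = (-3.578, -11.84). The perpendicularity gives QE at right angles to RQ, so QE runs at 173.0°; with |QE| = 27.7, E = (-31.07, -8.462). ∠QEP = 103.9° gives EP at -110.9° from the x-axis; with |EP| = 27.5, P = (-40.88, -34.15). Then |RP| = |P − R| = 38.07.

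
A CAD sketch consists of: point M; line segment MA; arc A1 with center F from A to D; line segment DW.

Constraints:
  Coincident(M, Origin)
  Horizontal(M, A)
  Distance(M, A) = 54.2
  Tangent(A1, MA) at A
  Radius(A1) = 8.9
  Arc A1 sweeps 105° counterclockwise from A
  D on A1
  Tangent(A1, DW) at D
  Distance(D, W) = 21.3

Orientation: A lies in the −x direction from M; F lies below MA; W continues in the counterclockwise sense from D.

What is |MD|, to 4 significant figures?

63.79

M is at the origin; MA is horizontal with |MA| = 54.2 and A on the −x side, so A = (-54.20, 0.000). Since A1 is tangent to MA there, FA ⟂ MA, so F = A + (0, -8.9) = (-54.20, -8.900). On A1, A sits at bearing 90° from F; a 105° counterclockwise sweep puts D at bearing 195°, so D = F + 8.9·(cos 195°, sin 195°) = (-62.80, -11.20). Then |MD| = |D − M| = 63.79.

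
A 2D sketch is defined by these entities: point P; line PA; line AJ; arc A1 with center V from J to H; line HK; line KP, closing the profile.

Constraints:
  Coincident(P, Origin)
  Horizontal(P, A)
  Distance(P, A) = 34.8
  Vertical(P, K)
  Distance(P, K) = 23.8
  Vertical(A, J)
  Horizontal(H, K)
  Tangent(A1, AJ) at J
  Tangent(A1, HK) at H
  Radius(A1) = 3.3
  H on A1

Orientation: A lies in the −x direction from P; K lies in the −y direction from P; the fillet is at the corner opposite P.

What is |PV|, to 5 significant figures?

37.583

P is at the origin; P and A share the same y with |PA| = 34.8 and A on the −x side, so A = (-34.800, 0.0000). P and K share the same x with |PK| = 23.8 and K on the −y side, so K = (0.0000, -23.800). The virtual corner opposite P is at (-34.800, -23.800). A1 meets AJ tangentially, so VJ is at right angles to AJ and A1 meets HK tangentially, so VH is at right angles to HK, with radius 3.3, so the center V sits 3.3 in from both sides at V = (-31.500, -20.500). Then |PV| = |V − P| = 37.583.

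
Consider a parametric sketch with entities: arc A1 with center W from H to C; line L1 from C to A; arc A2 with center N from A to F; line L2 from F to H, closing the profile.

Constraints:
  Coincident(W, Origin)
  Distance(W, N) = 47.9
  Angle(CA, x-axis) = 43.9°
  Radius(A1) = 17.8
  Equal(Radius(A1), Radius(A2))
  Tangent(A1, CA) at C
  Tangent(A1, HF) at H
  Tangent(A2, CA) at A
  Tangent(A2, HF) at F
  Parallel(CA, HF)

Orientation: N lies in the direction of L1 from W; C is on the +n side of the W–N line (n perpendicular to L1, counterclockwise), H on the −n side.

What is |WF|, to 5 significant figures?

51.100

The slot axis is L1's direction at 43.9°, so u = (cos 43.9°, sin 43.9°) = (0.72055, 0.69340) and n = (−sin 43.9°, cos 43.9°) = (-0.69340, 0.72055). W is at the origin and N lies 47.9 along u from W, so N = 47.9·u = (34.514, 33.214). Tangency of A1 to both parallel lines with radius 17.8 puts C and H at W ± 17.8·n: C = (-12.343, 12.826), H = (12.343, -12.826). Equal radii place A and F the same way about N: A = N + 17.8·n = (22.172, 46.040), F = N − 17.8·n = (46.857, 20.388). Then |WF| = |F − W| = 51.100.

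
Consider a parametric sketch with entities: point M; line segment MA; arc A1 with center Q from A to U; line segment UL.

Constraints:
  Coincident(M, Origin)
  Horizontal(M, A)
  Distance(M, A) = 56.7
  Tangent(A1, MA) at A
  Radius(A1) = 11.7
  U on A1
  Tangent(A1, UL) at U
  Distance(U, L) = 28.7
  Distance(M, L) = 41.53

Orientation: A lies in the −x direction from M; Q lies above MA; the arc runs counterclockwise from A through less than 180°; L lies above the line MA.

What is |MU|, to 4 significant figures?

47.44

M is at the origin; MA is horizontal with |MA| = 56.7 and A on the −x side, so A = (-56.70, 0.000). Tangency of A1 to MA means the radius QA is perpendicular to MA, so Q = A + (0, 11.7) = (-56.70, 11.70). Since QU ⟂ UL (tangency), |QL| = √(11.7² + 28.7²) = 30.99 regardless of where U sits on A1. So L lies on both circle(M, 41.53) and circle(Q, 30.99); the above-MA intersection is L = (-30.47, 28.22). U is the foot of the tangent from L: U = (-47.19, 4.886).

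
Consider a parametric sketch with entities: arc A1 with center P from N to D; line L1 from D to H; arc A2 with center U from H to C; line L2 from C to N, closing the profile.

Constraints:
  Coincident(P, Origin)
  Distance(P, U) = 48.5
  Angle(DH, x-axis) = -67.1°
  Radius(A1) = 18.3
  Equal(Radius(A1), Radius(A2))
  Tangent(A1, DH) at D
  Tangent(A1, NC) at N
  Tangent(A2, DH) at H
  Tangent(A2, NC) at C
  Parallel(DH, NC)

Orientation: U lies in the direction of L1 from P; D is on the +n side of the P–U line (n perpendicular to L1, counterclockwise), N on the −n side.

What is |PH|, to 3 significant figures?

51.8

The slot axis is L1's direction at -67.1°, so u = (cos -67.1°, sin -67.1°) = (0.389, -0.921) and n = (−sin -67.1°, cos -67.1°) = (0.921, 0.389). P is at the origin and U lies 48.5 along u from P, so U = 48.5·u = (18.9, -44.7). Tangency of A1 to both parallel lines with radius 18.3 puts D and N at P ± 18.3·n: D = (16.9, 7.12), N = (-16.9, -7.12). Equal radii place H and C the same way about U: H = U + 18.3·n = (35.7, -37.6), C = U − 18.3·n = (2.01, -51.8). Then |PH| = |H − P| = 51.8.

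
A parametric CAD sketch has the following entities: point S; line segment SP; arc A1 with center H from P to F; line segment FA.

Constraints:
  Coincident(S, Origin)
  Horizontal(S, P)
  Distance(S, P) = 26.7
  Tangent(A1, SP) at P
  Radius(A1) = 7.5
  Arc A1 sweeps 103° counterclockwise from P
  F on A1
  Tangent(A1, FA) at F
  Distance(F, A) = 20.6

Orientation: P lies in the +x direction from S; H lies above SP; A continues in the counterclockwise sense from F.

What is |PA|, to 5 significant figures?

29.381

On A1, P sits at bearing -90° from H; a 103° counterclockwise sweep puts F at bearing 13°, so F = H + 7.5·(cos 13°, sin 13°) = (34.008, 9.1871). The tangent condition forces HF to be normal to FA, so FA runs along (−sin 13°, cos 13°); with |FA| = 20.6, A = (29.374, 29.259). Then |PA| = |A − P| = 29.381.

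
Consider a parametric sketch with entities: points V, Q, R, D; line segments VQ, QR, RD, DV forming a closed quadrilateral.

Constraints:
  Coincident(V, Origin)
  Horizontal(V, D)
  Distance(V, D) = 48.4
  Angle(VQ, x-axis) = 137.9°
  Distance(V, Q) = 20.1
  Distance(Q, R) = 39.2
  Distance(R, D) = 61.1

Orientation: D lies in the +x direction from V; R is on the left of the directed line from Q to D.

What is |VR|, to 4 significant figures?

46.17

Checks: |QR| = 39.20 ✓; |RD| = 61.10 ✓.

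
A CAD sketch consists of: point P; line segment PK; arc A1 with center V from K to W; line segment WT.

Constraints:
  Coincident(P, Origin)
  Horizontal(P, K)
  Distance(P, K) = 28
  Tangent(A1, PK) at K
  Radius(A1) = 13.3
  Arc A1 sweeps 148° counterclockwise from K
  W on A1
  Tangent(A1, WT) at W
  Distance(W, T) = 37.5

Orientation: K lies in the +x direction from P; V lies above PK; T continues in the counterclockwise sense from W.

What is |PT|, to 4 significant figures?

44.57

P is at the origin; PK is horizontal with |PK| = 28.0 and K on the +x side, so K = (28.00, 0.000). A1 meets PK tangentially, so VK is at right angles to PK, so V = K + (0, 13.3) = (28.00, 13.30). On A1, K sits at bearing -90° from V; a 148° counterclockwise sweep puts W at bearing 58°, so W = V + 13.3·(cos 58°, sin 58°) = (35.05, 24.58). The tangent condition forces VW to be normal to WT, so WT runs along (−sin 58°, cos 58°); with |WT| = 37.5, T = (3.246, 44.45). Then |PT| = |T − P| = 44.57.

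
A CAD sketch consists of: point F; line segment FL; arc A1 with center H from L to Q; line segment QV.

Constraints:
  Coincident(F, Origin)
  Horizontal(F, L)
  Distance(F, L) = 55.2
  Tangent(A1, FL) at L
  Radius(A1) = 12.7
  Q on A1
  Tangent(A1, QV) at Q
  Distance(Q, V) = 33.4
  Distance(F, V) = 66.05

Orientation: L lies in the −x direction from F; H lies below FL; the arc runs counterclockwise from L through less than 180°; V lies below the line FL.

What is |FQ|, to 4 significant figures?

68.54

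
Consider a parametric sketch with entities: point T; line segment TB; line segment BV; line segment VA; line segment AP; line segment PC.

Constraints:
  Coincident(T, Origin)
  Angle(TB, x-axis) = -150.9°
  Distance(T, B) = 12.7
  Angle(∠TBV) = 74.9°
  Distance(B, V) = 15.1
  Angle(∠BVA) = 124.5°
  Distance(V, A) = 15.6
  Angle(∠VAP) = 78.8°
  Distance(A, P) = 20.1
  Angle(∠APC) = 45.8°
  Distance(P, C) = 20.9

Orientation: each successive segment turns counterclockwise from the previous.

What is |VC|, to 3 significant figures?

2.52

T is at the origin; TB runs at -150.9° with length 12.7, so B = (-11.1, -6.18). ∠TBV = 74.9° gives BV at -45.8° from the x-axis; with |BV| = 15.1, V = (-0.570, -17.0). ∠BVA = 124.5° gives VA at 9.70° from the x-axis; with |VA| = 15.6, A = (14.8, -14.4). ∠VAP = 78.8° gives AP at 111° from the x-axis; with |AP| = 20.1, P = (7.64, 4.40). ∠APC = 45.8° gives PC at -115° from the x-axis; with |PC| = 20.9, C = (-1.16, -14.6). Then |VC| = |C − V| = 2.52.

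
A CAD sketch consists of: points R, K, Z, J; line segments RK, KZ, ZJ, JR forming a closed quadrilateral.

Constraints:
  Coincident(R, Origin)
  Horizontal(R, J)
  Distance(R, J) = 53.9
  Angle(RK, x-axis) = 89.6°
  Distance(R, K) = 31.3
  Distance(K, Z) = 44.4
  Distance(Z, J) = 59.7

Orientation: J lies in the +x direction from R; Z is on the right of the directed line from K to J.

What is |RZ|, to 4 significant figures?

13.59

Checks: |KZ| = 44.40 ✓; |ZJ| = 59.70 ✓.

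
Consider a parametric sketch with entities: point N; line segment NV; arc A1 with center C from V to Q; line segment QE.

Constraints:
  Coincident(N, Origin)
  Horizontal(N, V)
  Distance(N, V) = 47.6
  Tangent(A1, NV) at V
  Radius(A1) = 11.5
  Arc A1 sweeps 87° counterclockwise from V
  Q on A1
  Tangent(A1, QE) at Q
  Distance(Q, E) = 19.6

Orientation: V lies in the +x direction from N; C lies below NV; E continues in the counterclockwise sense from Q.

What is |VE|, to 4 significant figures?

32.94

N is at the origin; NV is horizontal with |NV| = 47.6 and V on the +x side, so V = (47.60, 0.000). A1 meets NV tangentially, so CV is at right angles to NV, so C = V + (0, -11.5) = (47.60, -11.50). On A1, V sits at bearing 90° from C; an 87° counterclockwise sweep puts Q at bearing 177°, so Q = C + 11.5·(cos 177°, sin 177°) = (36.12, -10.90). The tangent condition forces CQ to be normal to QE, so QE runs along (−sin 177°, cos 177°); with |QE| = 19.6, E = (35.09, -30.47). Then |VE| = |E − V| = 32.94.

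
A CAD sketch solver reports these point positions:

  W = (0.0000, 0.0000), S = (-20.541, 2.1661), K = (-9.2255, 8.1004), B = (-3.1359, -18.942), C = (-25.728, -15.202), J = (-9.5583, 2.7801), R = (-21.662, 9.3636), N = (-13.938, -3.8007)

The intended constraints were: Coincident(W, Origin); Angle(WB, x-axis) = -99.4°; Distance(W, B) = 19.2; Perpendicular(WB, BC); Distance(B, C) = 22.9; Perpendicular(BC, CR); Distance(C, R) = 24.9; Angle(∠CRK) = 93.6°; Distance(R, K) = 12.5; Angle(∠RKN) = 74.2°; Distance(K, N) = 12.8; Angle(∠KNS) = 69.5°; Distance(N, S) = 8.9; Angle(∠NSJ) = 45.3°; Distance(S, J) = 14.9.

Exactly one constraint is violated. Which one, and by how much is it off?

Distance(S, J) = 14.9 — off by 3.90.

W = (0.00, 0.00) ✓; WB at -99.40° ✓; |WB| = 19.20 ✓; ∠(WB, BC) = 90.00° ✓; |BC| = 22.90 ✓; ∠(BC, CR) = 90.00° ✓; |CR| = 24.90 ✓; ∠CRK = 93.60° ✓; |RK| = 12.50 ✓; ∠RKN = 74.20° ✓; |KN| = 12.80 ✓; ∠KNS = 69.50° ✓; |NS| = 8.900 ✓; ∠NSJ = 45.30° ✓; |SJ| = 11.00 ✗.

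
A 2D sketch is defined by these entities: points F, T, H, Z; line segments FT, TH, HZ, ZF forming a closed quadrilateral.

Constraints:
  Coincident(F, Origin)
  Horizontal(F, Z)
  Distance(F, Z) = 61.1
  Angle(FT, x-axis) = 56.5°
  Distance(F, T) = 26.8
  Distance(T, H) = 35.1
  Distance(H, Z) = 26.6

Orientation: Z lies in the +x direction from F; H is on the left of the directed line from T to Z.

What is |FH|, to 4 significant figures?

55.37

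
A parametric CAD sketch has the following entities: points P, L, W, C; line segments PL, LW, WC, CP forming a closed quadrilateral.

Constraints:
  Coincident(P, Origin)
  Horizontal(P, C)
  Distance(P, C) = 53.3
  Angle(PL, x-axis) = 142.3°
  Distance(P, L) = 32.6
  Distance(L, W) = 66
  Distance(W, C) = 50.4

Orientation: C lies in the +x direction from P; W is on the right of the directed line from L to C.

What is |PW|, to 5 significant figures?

35.414

Checks: |LW| = 66.00 ✓; |WC| = 50.40 ✓.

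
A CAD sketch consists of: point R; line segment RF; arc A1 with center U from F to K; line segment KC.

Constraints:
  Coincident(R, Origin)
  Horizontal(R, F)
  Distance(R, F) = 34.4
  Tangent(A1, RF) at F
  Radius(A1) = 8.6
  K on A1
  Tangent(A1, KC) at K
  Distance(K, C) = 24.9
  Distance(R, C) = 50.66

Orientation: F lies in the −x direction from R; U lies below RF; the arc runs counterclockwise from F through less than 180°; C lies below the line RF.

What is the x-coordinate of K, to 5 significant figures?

-42.749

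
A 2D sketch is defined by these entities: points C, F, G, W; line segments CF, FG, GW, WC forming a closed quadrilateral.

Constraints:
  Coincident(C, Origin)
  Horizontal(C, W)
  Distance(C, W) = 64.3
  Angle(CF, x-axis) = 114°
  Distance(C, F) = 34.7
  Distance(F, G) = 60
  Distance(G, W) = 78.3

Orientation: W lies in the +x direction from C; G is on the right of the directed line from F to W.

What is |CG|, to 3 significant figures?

29.4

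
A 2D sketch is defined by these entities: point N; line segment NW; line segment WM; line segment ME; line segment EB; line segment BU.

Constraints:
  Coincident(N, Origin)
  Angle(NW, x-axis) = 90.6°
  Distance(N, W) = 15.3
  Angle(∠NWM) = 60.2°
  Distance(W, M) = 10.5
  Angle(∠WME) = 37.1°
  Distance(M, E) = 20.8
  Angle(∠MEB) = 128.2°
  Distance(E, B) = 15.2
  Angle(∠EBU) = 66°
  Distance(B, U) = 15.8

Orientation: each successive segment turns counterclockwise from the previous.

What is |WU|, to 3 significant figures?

11.5

N is at the origin; NW runs at 90.6° with length 15.3, so W = (-0.160, 15.3). ∠NWM = 60.2° gives WM at -150° from the x-axis; with |WM| = 10.5, M = (-9.22, 9.99). ∠WME = 37.1° gives ME at -6.70° from the x-axis; with |ME| = 20.8, E = (11.4, 7.56). ∠MEB = 128.2° gives EB at 45.1° from the x-axis; with |EB| = 15.2, B = (22.2, 18.3). ∠EBU = 66.0° gives BU at 159° from the x-axis; with |BU| = 15.8, U = (7.41, 24.0). Then |WU| = |U − W| = 11.5.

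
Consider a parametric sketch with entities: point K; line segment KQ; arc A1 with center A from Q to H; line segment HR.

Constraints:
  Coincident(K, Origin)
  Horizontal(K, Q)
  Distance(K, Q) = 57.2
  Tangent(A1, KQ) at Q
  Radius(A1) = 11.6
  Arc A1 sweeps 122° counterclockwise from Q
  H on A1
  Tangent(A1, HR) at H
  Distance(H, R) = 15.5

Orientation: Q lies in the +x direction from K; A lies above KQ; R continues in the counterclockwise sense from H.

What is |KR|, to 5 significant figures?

66.442

K is at the origin; KQ is horizontal with |KQ| = 57.2 and Q on the +x side, so Q = (57.200, 0.0000). Since A1 is tangent to KQ there, AQ ⟂ KQ, so A = Q + (0, 11.6) = (57.200, 11.600). On A1, Q sits at bearing -90° from A; a 122° counterclockwise sweep puts H at bearing 32°, so H = A + 11.6·(cos 32°, sin 32°) = (67.037, 17.747). A1 meets HR tangentially, so AH is at right angles to HR, so HR runs along (−sin 32°, cos 32°); with |HR| = 15.5, R = (58.824, 30.892). Then |KR| = |R − K| = 66.442.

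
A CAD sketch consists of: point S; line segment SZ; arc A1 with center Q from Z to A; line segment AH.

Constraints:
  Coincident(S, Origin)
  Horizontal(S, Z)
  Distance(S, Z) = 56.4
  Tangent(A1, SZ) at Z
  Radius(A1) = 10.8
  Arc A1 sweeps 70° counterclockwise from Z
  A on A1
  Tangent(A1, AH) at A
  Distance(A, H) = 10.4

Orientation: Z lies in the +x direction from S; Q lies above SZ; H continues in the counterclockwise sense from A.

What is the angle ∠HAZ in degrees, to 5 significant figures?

145.00°

S is at the origin; SZ is horizontal with |SZ| = 56.4 and Z on the +x side, so Z = (56.400, 0.0000). The tangent condition forces QZ to be normal to SZ, so Q = Z + (0, 10.8) = (56.400, 10.800). On A1, Z sits at bearing -90° from Q; a 70° counterclockwise sweep puts A at bearing -20°, so A = Q + 10.8·(cos -20°, sin -20°) = (66.549, 7.1062). Tangency of A1 to AH means the radius QA is perpendicular to AH, so AH runs along (−sin -20°, cos -20°); with |AH| = 10.4, H = (70.106, 16.879). Then cos ∠HAZ = AH·AZ / (|AH||AZ|), giving 145.00°.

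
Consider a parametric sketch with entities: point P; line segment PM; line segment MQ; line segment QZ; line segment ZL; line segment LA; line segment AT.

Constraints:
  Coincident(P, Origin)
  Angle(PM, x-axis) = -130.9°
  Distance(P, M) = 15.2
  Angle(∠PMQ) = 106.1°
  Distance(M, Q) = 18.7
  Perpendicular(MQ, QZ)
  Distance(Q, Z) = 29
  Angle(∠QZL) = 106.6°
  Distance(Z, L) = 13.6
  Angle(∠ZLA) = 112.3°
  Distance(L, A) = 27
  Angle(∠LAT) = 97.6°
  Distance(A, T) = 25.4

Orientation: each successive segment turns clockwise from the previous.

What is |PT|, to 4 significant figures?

23.58

P is at the origin; PM runs at -130.9° with length 15.2, so M = (-9.952, -11.49). ∠PMQ = 106.1° gives MQ at 155.2° from the x-axis; with |MQ| = 18.7, Q = (-26.93, -3.645). MQ is perpendicular to QZ, so QZ runs at 65.20°; with |QZ| = 29.0, Z = (-14.76, 22.68). ∠QZL = 106.6° gives ZL at -8.200° from the x-axis; with |ZL| = 13.6, L = (-1.302, 20.74). ∠ZLA = 112.3° gives LA at -75.90° from the x-axis; with |LA| = 27.0, A = (5.275, -5.446). ∠LAT = 97.6° gives AT at -158.3° from the x-axis; with |AT| = 25.4, T = (-18.32, -14.84). Then |PT| = |T − P| = 23.58.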